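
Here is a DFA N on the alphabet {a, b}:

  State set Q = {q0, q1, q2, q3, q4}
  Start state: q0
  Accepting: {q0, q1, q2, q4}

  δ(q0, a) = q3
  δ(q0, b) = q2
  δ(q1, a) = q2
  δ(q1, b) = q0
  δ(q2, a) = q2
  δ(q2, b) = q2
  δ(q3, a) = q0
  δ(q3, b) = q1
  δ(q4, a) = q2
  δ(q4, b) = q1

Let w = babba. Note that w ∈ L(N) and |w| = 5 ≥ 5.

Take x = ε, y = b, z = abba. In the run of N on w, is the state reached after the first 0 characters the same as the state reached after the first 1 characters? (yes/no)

Run of N on the first 1 characters of w = b:
  step 0: q0  (start)
  step 1: q2  (read b: q0→q2)

After x (step 0): q0. After xy (step 1): q2.
They differ (q0 ≠ q2), so y is not a cycle from the state after x; this split is not the one the pumping-lemma construction produces, and pumping y need not keep the string in L(N).

no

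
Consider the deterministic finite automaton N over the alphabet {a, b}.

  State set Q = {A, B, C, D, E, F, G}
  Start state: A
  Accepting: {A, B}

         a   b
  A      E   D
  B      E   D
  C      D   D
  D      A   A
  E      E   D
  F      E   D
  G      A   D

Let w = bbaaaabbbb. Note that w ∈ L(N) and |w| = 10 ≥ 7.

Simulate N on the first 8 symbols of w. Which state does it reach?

State sequence: A -b-> D -b-> A -a-> E -a-> E -a-> E -a-> E -b-> D -b-> A

After reading 8 characters, N is in state A.
(This kind of state-tracing is the core of the pumping-lemma construction: with 7 states, pigeonhole forces a repeat within the first 7 steps.)

A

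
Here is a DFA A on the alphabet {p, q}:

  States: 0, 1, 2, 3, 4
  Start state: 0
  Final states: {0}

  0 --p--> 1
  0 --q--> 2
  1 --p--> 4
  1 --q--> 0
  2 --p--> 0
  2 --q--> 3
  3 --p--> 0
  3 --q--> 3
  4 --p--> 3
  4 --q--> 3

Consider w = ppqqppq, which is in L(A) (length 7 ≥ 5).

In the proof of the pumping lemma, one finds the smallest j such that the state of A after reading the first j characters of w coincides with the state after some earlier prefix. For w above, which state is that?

3

State sequence: 0 -p-> 1 -p-> 4 -q-> 3 -q-> 3 -p-> 0 -p-> 1 -q-> 0
First repeat at step 4: 3 was already visited.

The earliest repeat is at step j = 4: A is in 3, which it already visited at step i = 3.
The DFA has 5 states, so the proof of the pumping lemma guarantees a repeated state among the first 5+1 visited; the segment between the two visits is the pumpable y.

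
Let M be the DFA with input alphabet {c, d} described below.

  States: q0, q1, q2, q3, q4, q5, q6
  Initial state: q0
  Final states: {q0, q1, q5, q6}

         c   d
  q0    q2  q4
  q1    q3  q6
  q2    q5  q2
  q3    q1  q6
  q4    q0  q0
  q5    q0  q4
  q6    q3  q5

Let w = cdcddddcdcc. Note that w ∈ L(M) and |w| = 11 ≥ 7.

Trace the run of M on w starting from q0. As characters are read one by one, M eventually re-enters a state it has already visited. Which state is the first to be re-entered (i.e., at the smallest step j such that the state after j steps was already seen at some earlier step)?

q2

State sequence: q0 -c-> q2 -d-> q2 -c-> q5 -d-> q4 -d-> q0 -d-> q4 -d-> q0 -c-> q2 -d-> q2 -c-> q5 -c-> q0
First repeat at step 2: q2 was already visited.

The earliest repeat is at step j = 2: M is in q2, which it already visited at step i = 1.
Since M has 7 states, any run of length ≥ 7 visits 7+1 states, so by pigeonhole some state repeats within the first 7 steps — that repeat gives the pumpable loop.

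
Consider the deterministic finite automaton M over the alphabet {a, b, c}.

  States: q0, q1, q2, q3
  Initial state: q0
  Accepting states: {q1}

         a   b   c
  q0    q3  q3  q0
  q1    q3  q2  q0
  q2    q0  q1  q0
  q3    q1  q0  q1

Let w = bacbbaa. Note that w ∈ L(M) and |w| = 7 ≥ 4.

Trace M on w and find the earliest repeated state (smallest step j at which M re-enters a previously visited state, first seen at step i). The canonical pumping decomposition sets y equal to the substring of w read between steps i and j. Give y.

bac

State sequence: q0 -b-> q3 -a-> q1 -c-> q0 -b-> q3 -b-> q0 -a-> q3 -a-> q1
First repeat at step 3: q0 was already visited.

So i = 0, j = 3, giving x = w[0:0] = ε, y = w[0:3] = bac, z = w[3:7] = bbaa.
Check: |xy| = 3 ≤ 4 and |y| = 3 ≥ 1. Reading y takes M from q0 back to q0, so every xyⁱz is accepted.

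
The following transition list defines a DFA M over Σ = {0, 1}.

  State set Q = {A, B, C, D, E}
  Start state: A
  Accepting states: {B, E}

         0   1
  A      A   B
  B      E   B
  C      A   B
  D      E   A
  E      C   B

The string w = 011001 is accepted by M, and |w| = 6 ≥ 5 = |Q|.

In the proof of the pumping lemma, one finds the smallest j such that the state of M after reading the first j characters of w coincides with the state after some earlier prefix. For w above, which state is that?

Run of M on w = 0 1 1 0 0 1:
  step 0: A  (start)
  step 1: A  (read 0: A→A)   ← first repeat (A seen earlier)
  step 2: B  (read 1: A→B)
  step 3: B  (read 1: B→B)
  step 4: E  (read 0: B→E)
  step 5: C  (read 0: E→C)
  step 6: B  (read 1: C→B)

The earliest repeat is at step j = 1: M is in A, which it already visited at step i = 0.

A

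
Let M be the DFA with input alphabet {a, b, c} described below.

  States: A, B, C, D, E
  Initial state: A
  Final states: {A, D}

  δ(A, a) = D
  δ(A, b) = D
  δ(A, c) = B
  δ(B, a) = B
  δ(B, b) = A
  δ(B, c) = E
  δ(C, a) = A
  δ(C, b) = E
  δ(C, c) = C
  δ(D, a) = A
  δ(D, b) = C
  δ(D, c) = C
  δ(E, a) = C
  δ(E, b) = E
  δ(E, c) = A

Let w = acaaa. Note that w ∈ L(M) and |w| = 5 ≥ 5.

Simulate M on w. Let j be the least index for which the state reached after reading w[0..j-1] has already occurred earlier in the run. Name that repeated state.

State sequence: A -a-> D -c-> C -a-> A -a-> D -a-> A
First repeat at step 3: A was already visited.

The earliest repeat is at step j = 3: M is in A, which it already visited at step i = 0.
Since M has 5 states, any run of length ≥ 5 visits 5+1 states, so by pigeonhole some state repeats within the first 5 steps — that repeat gives the pumpable loop.

A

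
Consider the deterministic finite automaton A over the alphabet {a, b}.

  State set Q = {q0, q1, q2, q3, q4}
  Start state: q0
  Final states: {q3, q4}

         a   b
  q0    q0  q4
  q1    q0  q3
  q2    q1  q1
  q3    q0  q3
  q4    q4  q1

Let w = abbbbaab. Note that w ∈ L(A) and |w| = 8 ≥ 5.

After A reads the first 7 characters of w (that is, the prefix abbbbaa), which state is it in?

Run of A on the first 7 characters of w = a b b b b a a:
  step 0: q0  (start)
  step 1: q0  (read a: q0→q0)
  step 2: q4  (read b: q0→q4)
  step 3: q1  (read b: q4→q1)
  step 4: q3  (read b: q1→q3)
  step 5: q3  (read b: q3→q3)
  step 6: q0  (read a: q3→q0)
  step 7: q0  (read a: q0→q0)

After reading 7 characters, A is in state q0.

q0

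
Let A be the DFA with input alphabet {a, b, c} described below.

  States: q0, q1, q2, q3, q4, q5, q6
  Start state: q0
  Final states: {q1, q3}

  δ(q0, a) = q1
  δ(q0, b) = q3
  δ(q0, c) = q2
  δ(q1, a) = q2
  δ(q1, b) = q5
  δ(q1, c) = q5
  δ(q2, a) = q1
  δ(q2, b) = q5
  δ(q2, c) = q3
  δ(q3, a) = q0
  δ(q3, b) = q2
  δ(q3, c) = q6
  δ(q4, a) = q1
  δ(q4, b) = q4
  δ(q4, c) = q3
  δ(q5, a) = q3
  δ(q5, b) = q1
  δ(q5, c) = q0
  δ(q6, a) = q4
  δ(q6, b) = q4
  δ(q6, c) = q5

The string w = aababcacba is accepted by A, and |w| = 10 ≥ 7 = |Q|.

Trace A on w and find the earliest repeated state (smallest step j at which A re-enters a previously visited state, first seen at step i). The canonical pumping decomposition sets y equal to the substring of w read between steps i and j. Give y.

bab

Run of A on w = a a b a b c a c b a:
  step 0: q0  (start)
  step 1: q1  (read a: q0→q1)
  step 2: q2  (read a: q1→q2)
  step 3: q5  (read b: q2→q5)
  step 4: q3  (read a: q5→q3)
  step 5: q2  (read b: q3→q2)   ← first repeat (q2 seen earlier)
  step 6: q3  (read c: q2→q3)
  step 7: q0  (read a: q3→q0)
  step 8: q2  (read c: q0→q2)
  step 9: q5  (read b: q2→q5)
  step 10: q3  (read a: q5→q3)

So i = 2, j = 5, giving x = w[0:2] = aa, y = w[2:5] = bab, z = w[5:10] = cacba.
Check: |xy| = 5 ≤ 7 and |y| = 3 ≥ 1. Reading y takes A from q2 back to q2, so every xyⁱz is accepted.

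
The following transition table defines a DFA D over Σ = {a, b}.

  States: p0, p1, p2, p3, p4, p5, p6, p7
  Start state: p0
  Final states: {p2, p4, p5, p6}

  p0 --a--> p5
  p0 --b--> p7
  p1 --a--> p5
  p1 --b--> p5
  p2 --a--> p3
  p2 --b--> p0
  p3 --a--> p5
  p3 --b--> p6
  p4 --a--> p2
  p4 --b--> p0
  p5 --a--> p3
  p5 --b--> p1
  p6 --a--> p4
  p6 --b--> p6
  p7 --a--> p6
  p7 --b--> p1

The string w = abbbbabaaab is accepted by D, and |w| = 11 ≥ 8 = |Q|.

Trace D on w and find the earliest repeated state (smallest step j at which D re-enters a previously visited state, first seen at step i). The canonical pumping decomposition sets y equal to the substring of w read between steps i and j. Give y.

bb

State sequence: p0 -a-> p5 -b-> p1 -b-> p5 -b-> p1 -b-> p5 -a-> p3 -b-> p6 -a-> p4 -a-> p2 -a-> p3 -b-> p6
First repeat at step 3: p5 was already visited.

So i = 1, j = 3, giving x = w[0:1] = a, y = w[1:3] = bb, z = w[3:11] = bbabaaab.
Check: |xy| = 3 ≤ 8 and |y| = 2 ≥ 1. Reading y takes D from p5 back to p5, so every xyⁱz is accepted.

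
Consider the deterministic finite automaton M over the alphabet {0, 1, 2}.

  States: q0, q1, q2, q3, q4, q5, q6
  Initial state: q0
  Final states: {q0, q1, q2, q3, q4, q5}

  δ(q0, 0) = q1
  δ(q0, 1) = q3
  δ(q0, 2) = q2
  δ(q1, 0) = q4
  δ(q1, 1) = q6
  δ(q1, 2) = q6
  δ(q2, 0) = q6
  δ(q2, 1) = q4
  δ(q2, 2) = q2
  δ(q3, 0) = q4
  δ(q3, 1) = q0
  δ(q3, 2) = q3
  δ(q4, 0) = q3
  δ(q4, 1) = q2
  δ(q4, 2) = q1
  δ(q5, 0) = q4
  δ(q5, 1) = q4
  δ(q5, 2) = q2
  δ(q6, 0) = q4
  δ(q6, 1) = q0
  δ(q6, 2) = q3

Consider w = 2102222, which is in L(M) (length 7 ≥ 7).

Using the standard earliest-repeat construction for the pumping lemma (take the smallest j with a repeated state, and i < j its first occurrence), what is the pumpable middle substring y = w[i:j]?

State sequence: q0 -2-> q2 -1-> q4 -0-> q3 -2-> q3 -2-> q3 -2-> q3 -2-> q3
First repeat at step 4: q3 was already visited.

So i = 3, j = 4, giving x = w[0:3] = 210, y = w[3:4] = 2, z = w[4:7] = 222.
Check: |xy| = 4 ≤ 7 and |y| = 1 ≥ 1. Reading y takes M from q3 back to q3, so every xyⁱz is accepted.
Pumping length from the standard proof: p = 7 (the number of states). The repeated state found above gives |xy| = j ≤ 7 and |y| = j − i ≥ 1.

2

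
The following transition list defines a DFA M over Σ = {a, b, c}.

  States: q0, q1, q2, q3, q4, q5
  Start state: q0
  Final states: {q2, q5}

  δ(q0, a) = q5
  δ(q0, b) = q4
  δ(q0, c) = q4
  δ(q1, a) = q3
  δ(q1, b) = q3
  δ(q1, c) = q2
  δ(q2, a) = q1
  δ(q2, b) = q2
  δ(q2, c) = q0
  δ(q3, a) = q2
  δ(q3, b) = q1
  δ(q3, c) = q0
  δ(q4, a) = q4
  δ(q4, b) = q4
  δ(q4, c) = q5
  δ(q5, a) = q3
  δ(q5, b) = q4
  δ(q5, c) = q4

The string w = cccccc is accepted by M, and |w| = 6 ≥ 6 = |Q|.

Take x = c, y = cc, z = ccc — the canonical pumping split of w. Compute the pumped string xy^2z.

cccccccc

xy^2z = c·cc·cc·ccc = cccccccc.
Reading y = cc takes M from q4 back to q4, so after x·y·y the machine is still in q4, and z then leads to the accepting state q5. Hence cccccccc ∈ L(M).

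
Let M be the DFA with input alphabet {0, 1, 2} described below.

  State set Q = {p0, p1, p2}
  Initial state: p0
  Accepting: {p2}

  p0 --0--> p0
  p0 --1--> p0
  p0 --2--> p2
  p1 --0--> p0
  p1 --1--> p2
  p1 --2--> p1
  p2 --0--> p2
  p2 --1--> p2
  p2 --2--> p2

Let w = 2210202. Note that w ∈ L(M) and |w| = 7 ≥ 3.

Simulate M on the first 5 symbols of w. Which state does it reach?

p2

Run of M on the first 5 characters of w = 2 2 1 0 2:
  step 0: p0  (start)
  step 1: p2  (read 2: p0→p2)
  step 2: p2  (read 2: p2→p2)
  step 3: p2  (read 1: p2→p2)
  step 4: p2  (read 0: p2→p2)
  step 5: p2  (read 2: p2→p2)

After reading 5 characters, M is in state p2.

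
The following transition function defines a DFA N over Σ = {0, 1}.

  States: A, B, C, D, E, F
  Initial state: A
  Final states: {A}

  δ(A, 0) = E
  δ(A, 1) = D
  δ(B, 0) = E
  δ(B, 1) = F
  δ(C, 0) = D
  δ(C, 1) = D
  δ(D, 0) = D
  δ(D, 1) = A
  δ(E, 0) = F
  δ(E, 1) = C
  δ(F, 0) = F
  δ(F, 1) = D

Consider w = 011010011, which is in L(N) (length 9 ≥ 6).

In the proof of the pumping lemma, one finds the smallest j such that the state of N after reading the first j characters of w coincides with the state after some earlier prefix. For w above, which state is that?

D

State sequence: A -0-> E -1-> C -1-> D -0-> D -1-> A -0-> E -0-> F -1-> D -1-> A
First repeat at step 4: D was already visited.

The earliest repeat is at step j = 4: N is in D, which it already visited at step i = 3.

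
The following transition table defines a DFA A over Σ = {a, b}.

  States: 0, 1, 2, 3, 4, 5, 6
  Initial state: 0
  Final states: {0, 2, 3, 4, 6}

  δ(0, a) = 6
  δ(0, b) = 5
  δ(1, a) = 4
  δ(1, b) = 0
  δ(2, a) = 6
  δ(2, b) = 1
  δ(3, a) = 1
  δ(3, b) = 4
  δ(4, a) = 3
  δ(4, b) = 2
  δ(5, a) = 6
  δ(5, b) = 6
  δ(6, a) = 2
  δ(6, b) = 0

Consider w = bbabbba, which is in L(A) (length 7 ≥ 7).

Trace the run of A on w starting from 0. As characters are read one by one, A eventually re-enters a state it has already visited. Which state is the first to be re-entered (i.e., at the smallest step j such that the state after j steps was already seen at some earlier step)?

0

Run of A on w = b b a b b b a:
  step 0: 0  (start)
  step 1: 5  (read b: 0→5)
  step 2: 6  (read b: 5→6)
  step 3: 2  (read a: 6→2)
  step 4: 1  (read b: 2→1)
  step 5: 0  (read b: 1→0)   ← first repeat (0 seen earlier)
  step 6: 5  (read b: 0→5)
  step 7: 6  (read a: 5→6)

The earliest repeat is at step j = 5: A is in 0, which it already visited at step i = 0.
Since A has 7 states, any run of length ≥ 7 visits 7+1 states, so by pigeonhole some state repeats within the first 7 steps — that repeat gives the pumpable loop.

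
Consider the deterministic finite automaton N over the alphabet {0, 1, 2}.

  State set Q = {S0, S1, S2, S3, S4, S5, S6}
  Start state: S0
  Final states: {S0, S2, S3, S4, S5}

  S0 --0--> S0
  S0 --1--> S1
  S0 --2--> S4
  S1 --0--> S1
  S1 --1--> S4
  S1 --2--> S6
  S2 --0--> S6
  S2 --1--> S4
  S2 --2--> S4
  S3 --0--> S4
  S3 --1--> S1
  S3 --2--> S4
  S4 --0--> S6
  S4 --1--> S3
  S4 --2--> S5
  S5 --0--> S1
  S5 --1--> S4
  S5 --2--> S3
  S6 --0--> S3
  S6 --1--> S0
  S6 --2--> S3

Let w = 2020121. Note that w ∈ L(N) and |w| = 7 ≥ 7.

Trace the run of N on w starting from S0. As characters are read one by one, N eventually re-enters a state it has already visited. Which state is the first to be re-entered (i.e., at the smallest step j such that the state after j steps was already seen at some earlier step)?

Run of N on w = 2 0 2 0 1 2 1:
  step 0: S0  (start)
  step 1: S4  (read 2: S0→S4)
  step 2: S6  (read 0: S4→S6)
  step 3: S3  (read 2: S6→S3)
  step 4: S4  (read 0: S3→S4)   ← first repeat (S4 seen earlier)
  step 5: S3  (read 1: S4→S3)
  step 6: S4  (read 2: S3→S4)
  step 7: S3  (read 1: S4→S3)

The earliest repeat is at step j = 4: N is in S4, which it already visited at step i = 1.

S4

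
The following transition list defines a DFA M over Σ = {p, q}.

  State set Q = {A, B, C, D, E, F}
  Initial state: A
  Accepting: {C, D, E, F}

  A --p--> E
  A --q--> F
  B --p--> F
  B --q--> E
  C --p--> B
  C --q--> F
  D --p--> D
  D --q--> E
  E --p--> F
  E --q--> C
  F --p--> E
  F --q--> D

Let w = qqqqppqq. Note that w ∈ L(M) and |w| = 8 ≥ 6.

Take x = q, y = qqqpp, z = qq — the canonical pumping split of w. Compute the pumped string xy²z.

xy^2z = q·qqqpp·qqqpp·qq = qqqqppqqqppqq.
Reading y = qqqpp takes M from F back to F, so after x·y·y the machine is still in F, and z then leads to the accepting state E. Hence qqqqppqqqppqq ∈ L(M).

qqqqppqqqppqq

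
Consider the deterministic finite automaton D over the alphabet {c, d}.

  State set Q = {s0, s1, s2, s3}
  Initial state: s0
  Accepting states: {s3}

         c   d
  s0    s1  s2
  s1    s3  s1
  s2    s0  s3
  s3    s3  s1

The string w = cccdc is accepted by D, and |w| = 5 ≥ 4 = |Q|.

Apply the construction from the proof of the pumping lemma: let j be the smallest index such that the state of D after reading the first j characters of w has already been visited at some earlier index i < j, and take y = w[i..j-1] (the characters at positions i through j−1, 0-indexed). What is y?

State sequence: s0 -c-> s1 -c-> s3 -c-> s3 -d-> s1 -c-> s3
First repeat at step 3: s3 was already visited.

So i = 2, j = 3, giving x = w[0:2] = cc, y = w[2:3] = c, z = w[3:5] = dc.
Check: |xy| = 3 ≤ 4 and |y| = 1 ≥ 1. Reading y takes D from s3 back to s3, so every xyⁱz is accepted.

c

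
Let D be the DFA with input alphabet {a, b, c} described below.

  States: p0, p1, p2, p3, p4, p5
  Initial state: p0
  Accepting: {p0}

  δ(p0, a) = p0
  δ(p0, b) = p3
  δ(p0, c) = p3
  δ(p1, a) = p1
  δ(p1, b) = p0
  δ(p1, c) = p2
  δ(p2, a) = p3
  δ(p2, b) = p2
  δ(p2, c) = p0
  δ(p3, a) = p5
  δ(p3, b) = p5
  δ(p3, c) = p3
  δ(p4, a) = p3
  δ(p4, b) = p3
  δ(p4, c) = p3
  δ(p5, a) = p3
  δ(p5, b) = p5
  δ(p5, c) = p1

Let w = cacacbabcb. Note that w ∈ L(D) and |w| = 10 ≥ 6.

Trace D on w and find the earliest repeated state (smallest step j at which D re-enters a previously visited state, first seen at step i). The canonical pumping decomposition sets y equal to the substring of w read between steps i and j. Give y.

State sequence: p0 -c-> p3 -a-> p5 -c-> p1 -a-> p1 -c-> p2 -b-> p2 -a-> p3 -b-> p5 -c-> p1 -b-> p0
First repeat at step 4: p1 was already visited.

So i = 3, j = 4, giving x = w[0:3] = cac, y = w[3:4] = a, z = w[4:10] = cbabcb.
Check: |xy| = 4 ≤ 6 and |y| = 1 ≥ 1. Reading y takes D from p1 back to p1, so every xyⁱz is accepted.
Pumping length from the standard proof: p = 6 (the number of states). The repeated state found above gives |xy| = j ≤ 6 and |y| = j − i ≥ 1.

a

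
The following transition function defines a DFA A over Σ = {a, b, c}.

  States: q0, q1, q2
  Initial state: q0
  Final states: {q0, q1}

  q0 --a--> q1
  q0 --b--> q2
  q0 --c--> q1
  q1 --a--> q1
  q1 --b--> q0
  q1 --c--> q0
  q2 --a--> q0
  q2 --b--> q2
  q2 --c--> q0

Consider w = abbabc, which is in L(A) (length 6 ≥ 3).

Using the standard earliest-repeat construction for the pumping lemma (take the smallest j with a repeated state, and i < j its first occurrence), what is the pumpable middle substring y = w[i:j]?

ab

State sequence: q0 -a-> q1 -b-> q0 -b-> q2 -a-> q0 -b-> q2 -c-> q0
First repeat at step 2: q0 was already visited.

So i = 0, j = 2, giving x = w[0:0] = ε, y = w[0:2] = ab, z = w[2:6] = babc.
Check: |xy| = 2 ≤ 3 and |y| = 2 ≥ 1. Reading y takes A from q0 back to q0, so every xyⁱz is accepted.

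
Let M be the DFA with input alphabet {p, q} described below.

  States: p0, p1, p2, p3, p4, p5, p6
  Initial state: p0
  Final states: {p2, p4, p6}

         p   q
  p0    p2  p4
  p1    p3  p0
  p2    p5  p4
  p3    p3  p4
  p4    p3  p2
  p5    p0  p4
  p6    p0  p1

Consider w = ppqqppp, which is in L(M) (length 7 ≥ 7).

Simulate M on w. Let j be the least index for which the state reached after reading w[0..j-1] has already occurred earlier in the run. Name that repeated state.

p2

State sequence: p0 -p-> p2 -p-> p5 -q-> p4 -q-> p2 -p-> p5 -p-> p0 -p-> p2
First repeat at step 4: p2 was already visited.

The earliest repeat is at step j = 4: M is in p2, which it already visited at step i = 1.
Pumping length from the standard proof: p = 7 (the number of states). The repeated state found above gives |xy| = j ≤ 7 and |y| = j − i ≥ 1.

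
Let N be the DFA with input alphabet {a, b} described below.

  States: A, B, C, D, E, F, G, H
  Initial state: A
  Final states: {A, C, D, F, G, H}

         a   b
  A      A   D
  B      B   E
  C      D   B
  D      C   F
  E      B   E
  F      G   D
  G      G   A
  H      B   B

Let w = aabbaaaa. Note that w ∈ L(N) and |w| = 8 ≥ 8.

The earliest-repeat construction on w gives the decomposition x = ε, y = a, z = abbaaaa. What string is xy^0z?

abbaaaa

xy⁰z = xz = ε·abbaaaa = abbaaaa.
Reading y = a takes N from A back to A, so after x the machine is still in A, and z then leads to the accepting state G. Hence abbaaaa ∈ L(N).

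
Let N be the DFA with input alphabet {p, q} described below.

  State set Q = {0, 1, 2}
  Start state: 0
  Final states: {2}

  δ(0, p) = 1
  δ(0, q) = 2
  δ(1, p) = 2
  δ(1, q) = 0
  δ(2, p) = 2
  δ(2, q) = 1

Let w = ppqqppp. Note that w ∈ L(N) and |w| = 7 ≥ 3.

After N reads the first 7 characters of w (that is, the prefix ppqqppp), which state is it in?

2

Run of N on the first 7 characters of w = p p q q p p p:
  step 0: 0  (start)
  step 1: 1  (read p: 0→1)
  step 2: 2  (read p: 1→2)
  step 3: 1  (read q: 2→1)
  step 4: 0  (read q: 1→0)
  step 5: 1  (read p: 0→1)
  step 6: 2  (read p: 1→2)
  step 7: 2  (read p: 2→2)

After reading 7 characters, N is in state 2.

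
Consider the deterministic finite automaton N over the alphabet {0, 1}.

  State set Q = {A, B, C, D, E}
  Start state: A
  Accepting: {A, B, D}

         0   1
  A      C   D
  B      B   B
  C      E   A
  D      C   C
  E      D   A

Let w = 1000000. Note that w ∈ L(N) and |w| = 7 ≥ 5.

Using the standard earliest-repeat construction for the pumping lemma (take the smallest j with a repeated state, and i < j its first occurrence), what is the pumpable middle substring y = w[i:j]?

000

Run of N on w = 1 0 0 0 0 0 0:
  step 0: A  (start)
  step 1: D  (read 1: A→D)
  step 2: C  (read 0: D→C)
  step 3: E  (read 0: C→E)
  step 4: D  (read 0: E→D)   ← first repeat (D seen earlier)
  step 5: C  (read 0: D→C)
  step 6: E  (read 0: C→E)
  step 7: D  (read 0: E→D)

So i = 1, j = 4, giving x = w[0:1] = 1, y = w[1:4] = 000, z = w[4:7] = 000.
Check: |xy| = 4 ≤ 5 and |y| = 3 ≥ 1. Reading y takes N from D back to D, so every xyⁱz is accepted.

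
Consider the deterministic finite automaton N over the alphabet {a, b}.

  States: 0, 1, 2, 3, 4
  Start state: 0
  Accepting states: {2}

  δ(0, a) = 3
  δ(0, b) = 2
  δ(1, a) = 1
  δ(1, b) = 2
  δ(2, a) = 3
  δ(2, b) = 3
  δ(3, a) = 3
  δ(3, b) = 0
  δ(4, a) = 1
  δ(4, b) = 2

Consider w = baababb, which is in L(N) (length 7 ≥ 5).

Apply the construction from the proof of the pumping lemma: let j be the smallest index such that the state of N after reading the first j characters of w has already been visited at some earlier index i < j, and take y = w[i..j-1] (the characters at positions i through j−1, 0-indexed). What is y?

a

Run of N on w = b a a b a b b:
  step 0: 0  (start)
  step 1: 2  (read b: 0→2)
  step 2: 3  (read a: 2→3)
  step 3: 3  (read a: 3→3)   ← first repeat (3 seen earlier)
  step 4: 0  (read b: 3→0)
  step 5: 3  (read a: 0→3)
  step 6: 0  (read b: 3→0)
  step 7: 2  (read b: 0→2)

So i = 2, j = 3, giving x = w[0:2] = ba, y = w[2:3] = a, z = w[3:7] = babb.
Check: |xy| = 3 ≤ 5 and |y| = 1 ≥ 1. Reading y takes N from 3 back to 3, so every xyⁱz is accepted.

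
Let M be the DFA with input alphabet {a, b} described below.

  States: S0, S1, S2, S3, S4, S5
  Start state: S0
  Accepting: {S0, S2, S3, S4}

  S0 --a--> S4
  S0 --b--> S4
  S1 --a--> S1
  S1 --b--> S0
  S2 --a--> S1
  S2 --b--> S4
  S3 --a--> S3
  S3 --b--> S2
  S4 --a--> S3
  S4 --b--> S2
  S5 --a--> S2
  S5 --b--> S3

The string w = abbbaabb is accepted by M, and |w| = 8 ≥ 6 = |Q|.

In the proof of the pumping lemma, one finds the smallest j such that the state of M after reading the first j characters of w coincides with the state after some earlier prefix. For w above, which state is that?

S4

Run of M on w = a b b b a a b b:
  step 0: S0  (start)
  step 1: S4  (read a: S0→S4)
  step 2: S2  (read b: S4→S2)
  step 3: S4  (read b: S2→S4)   ← first repeat (S4 seen earlier)
  step 4: S2  (read b: S4→S2)
  step 5: S1  (read a: S2→S1)
  step 6: S1  (read a: S1→S1)
  step 7: S0  (read b: S1→S0)
  step 8: S4  (read b: S0→S4)

The earliest repeat is at step j = 3: M is in S4, which it already visited at step i = 1.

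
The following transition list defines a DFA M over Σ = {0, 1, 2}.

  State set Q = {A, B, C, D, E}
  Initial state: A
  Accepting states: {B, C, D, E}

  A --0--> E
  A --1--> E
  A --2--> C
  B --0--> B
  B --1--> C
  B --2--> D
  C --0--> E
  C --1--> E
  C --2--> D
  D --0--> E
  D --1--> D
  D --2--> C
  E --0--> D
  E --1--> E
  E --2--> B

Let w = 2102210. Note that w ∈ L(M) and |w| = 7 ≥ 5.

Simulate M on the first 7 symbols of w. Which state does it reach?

State sequence: A -2-> C -1-> E -0-> D -2-> C -2-> D -1-> D -0-> E

After reading 7 characters, M is in state E.

E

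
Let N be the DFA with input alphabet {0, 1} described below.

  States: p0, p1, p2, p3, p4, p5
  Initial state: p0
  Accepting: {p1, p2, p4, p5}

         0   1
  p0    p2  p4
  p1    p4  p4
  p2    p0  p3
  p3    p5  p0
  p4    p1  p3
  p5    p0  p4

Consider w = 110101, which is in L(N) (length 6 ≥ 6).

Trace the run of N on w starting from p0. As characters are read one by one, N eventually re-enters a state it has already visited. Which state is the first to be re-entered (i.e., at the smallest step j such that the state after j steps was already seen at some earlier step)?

Run of N on w = 1 1 0 1 0 1:
  step 0: p0  (start)
  step 1: p4  (read 1: p0→p4)
  step 2: p3  (read 1: p4→p3)
  step 3: p5  (read 0: p3→p5)
  step 4: p4  (read 1: p5→p4)   ← first repeat (p4 seen earlier)
  step 5: p1  (read 0: p4→p1)
  step 6: p4  (read 1: p1→p4)

The earliest repeat is at step j = 4: N is in p4, which it already visited at step i = 1.
Pumping length from the standard proof: p = 6 (the number of states). The repeated state found above gives |xy| = j ≤ 6 and |y| = j − i ≥ 1.

p4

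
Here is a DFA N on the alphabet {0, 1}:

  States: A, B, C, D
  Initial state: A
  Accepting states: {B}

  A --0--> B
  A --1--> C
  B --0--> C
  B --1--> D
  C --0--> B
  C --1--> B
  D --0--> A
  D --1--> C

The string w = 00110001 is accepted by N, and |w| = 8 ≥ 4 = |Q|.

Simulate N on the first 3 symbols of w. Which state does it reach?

Run of N on the first 3 characters of w = 0 0 1:
  step 0: A  (start)
  step 1: B  (read 0: A→B)
  step 2: C  (read 0: B→C)
  step 3: B  (read 1: C→B)

After reading 3 characters, N is in state B.
(This kind of state-tracing is the core of the pumping-lemma construction: with 4 states, pigeonhole forces a repeat within the first 4 steps.)

B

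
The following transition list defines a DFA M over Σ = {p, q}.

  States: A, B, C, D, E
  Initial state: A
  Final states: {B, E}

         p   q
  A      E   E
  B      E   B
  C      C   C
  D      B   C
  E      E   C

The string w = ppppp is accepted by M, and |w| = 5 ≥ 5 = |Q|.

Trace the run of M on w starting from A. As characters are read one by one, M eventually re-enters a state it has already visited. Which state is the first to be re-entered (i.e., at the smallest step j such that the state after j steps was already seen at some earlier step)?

State sequence: A -p-> E -p-> E -p-> E -p-> E -p-> E
First repeat at step 2: E was already visited.

The earliest repeat is at step j = 2: M is in E, which it already visited at step i = 1.
The DFA has 5 states, so the proof of the pumping lemma guarantees a repeated state among the first 5+1 visited; the segment between the two visits is the pumpable y.

E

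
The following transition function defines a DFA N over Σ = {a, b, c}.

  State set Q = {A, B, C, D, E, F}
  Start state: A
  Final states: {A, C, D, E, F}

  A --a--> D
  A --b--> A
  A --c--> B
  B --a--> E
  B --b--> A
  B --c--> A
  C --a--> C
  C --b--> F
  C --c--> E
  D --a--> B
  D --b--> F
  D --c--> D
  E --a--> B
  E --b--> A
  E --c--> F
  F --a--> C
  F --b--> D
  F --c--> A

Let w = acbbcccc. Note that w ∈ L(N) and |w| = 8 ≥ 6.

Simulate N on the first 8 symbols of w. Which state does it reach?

State sequence: A -a-> D -c-> D -b-> F -b-> D -c-> D -c-> D -c-> D -c-> D

After reading 8 characters, N is in state D.

D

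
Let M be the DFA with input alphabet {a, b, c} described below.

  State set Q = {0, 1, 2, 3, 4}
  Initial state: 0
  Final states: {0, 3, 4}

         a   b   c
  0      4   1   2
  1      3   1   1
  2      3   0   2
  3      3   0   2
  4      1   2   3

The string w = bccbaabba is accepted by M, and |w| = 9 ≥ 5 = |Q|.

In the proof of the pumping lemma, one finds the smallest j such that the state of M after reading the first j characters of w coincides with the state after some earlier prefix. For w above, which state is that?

Run of M on w = b c c b a a b b a:
  step 0: 0  (start)
  step 1: 1  (read b: 0→1)
  step 2: 1  (read c: 1→1)   ← first repeat (1 seen earlier)
  step 3: 1  (read c: 1→1)
  step 4: 1  (read b: 1→1)
  step 5: 3  (read a: 1→3)
  step 6: 3  (read a: 3→3)
  step 7: 0  (read b: 3→0)
  step 8: 1  (read b: 0→1)
  step 9: 3  (read a: 1→3)

The earliest repeat is at step j = 2: M is in 1, which it already visited at step i = 1.
The DFA has 5 states, so the proof of the pumping lemma guarantees a repeated state among the first 5+1 visited; the segment between the two visits is the pumpable y.

1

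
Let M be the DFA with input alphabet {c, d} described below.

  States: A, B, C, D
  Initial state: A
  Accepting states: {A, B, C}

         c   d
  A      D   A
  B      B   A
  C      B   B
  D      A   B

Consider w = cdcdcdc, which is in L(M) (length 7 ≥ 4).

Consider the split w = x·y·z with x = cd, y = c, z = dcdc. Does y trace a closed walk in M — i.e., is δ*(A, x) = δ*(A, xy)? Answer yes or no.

yes

State sequence: A -c-> D -d-> B -c-> B

After x (step 2): B. After xy (step 3): B.
They match, so y = c drives M around a cycle from B back to itself; pumping y any number of times keeps M in B before reading z, and xyⁱz ∈ L(M) for every i ≥ 0.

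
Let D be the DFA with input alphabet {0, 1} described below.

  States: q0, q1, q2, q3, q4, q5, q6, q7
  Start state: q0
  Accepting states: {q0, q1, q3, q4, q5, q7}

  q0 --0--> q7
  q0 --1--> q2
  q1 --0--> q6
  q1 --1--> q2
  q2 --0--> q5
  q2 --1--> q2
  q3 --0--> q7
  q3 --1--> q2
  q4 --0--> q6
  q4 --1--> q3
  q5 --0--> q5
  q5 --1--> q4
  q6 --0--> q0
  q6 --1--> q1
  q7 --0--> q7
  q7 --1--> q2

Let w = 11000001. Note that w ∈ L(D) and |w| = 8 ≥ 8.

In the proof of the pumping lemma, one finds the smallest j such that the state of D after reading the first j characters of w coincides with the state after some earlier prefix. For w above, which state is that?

State sequence: q0 -1-> q2 -1-> q2 -0-> q5 -0-> q5 -0-> q5 -0-> q5 -0-> q5 -1-> q4
First repeat at step 2: q2 was already visited.

The earliest repeat is at step j = 2: D is in q2, which it already visited at step i = 1.
The DFA has 8 states, so the proof of the pumping lemma guarantees a repeated state among the first 8+1 visited; the segment between the two visits is the pumpable y.

q2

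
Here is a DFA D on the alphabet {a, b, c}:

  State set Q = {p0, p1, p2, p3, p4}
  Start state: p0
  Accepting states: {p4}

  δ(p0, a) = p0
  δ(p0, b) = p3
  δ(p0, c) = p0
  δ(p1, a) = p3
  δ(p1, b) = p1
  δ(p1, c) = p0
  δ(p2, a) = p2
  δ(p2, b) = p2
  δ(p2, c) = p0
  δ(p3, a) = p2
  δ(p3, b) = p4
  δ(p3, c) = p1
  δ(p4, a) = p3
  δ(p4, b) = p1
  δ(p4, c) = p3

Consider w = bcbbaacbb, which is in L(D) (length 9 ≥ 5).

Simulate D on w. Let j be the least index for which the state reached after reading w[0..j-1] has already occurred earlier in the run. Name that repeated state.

Run of D on w = b c b b a a c b b:
  step 0: p0  (start)
  step 1: p3  (read b: p0→p3)
  step 2: p1  (read c: p3→p1)
  step 3: p1  (read b: p1→p1)   ← first repeat (p1 seen earlier)
  step 4: p1  (read b: p1→p1)
  step 5: p3  (read a: p1→p3)
  step 6: p2  (read a: p3→p2)
  step 7: p0  (read c: p2→p0)
  step 8: p3  (read b: p0→p3)
  step 9: p4  (read b: p3→p4)

The earliest repeat is at step j = 3: D is in p1, which it already visited at step i = 2.
With |Q| = 5, pigeonhole forces a state repeat no later than step 5; the substring read between the first and second visits to that state can be pumped.

p1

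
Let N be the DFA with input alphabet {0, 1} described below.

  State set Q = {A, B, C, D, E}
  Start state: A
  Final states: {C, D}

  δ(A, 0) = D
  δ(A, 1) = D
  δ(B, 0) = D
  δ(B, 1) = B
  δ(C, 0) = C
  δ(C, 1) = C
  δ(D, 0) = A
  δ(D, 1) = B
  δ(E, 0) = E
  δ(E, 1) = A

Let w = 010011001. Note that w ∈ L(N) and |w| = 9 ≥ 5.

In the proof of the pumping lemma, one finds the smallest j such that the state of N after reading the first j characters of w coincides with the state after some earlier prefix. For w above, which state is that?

State sequence: A -0-> D -1-> B -0-> D -0-> A -1-> D -1-> B -0-> D -0-> A -1-> D
First repeat at step 3: D was already visited.

The earliest repeat is at step j = 3: N is in D, which it already visited at step i = 1.
With |Q| = 5, pigeonhole forces a state repeat no later than step 5; the substring read between the first and second visits to that state can be pumped.

D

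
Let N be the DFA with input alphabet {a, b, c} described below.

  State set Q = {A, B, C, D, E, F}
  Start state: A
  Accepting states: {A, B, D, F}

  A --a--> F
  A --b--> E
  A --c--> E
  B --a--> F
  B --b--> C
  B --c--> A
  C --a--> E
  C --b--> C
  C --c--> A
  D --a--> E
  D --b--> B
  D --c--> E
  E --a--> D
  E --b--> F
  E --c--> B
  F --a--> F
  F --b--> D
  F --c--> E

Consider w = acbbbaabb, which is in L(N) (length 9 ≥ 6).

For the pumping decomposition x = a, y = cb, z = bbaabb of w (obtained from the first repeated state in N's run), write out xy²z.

acbcbbbaabb

xy^2z = a·cb·cb·bbaabb = acbcbbbaabb.
Reading y = cb takes N from F back to F, so after x·y·y the machine is still in F, and z then leads to the accepting state B. Hence acbcbbbaabb ∈ L(N).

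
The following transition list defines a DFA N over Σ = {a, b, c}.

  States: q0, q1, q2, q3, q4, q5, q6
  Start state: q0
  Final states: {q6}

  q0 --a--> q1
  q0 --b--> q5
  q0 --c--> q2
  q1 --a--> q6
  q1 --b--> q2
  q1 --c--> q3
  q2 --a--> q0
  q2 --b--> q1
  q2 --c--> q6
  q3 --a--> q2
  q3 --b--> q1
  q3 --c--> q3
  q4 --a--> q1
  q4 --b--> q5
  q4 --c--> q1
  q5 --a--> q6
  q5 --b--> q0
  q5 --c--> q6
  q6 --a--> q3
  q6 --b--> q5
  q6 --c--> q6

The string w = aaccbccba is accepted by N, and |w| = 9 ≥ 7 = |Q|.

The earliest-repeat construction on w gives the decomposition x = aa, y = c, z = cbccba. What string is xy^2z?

xy^2z = aa·c·c·cbccba = aacccbccba.
Reading y = c takes N from q6 back to q6, so after x·y·y the machine is still in q6, and z then leads to the accepting state q6. Hence aacccbccba ∈ L(N).

aacccbccba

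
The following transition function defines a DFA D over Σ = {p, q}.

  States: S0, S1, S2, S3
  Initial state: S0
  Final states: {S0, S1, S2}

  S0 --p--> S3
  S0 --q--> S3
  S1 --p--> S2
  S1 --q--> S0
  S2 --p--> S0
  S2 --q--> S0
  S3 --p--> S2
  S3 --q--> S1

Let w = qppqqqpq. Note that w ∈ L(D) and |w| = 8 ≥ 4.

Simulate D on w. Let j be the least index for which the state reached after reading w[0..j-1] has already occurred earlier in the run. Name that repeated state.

Run of D on w = q p p q q q p q:
  step 0: S0  (start)
  step 1: S3  (read q: S0→S3)
  step 2: S2  (read p: S3→S2)
  step 3: S0  (read p: S2→S0)   ← first repeat (S0 seen earlier)
  step 4: S3  (read q: S0→S3)
  step 5: S1  (read q: S3→S1)
  step 6: S0  (read q: S1→S0)
  step 7: S3  (read p: S0→S3)
  step 8: S1  (read q: S3→S1)

The earliest repeat is at step j = 3: D is in S0, which it already visited at step i = 0.
Since D has 4 states, any run of length ≥ 4 visits 4+1 states, so by pigeonhole some state repeats within the first 4 steps — that repeat gives the pumpable loop.

S0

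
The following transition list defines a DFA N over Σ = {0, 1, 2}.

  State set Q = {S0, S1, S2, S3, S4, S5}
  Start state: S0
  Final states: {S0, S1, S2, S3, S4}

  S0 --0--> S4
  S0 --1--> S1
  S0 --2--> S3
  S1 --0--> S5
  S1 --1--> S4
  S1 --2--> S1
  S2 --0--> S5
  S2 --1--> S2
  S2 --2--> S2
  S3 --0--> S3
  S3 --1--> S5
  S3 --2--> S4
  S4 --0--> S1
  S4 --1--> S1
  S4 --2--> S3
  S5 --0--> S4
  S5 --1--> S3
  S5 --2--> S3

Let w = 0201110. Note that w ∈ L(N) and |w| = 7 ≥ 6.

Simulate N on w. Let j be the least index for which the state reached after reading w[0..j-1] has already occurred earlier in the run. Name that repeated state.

Run of N on w = 0 2 0 1 1 1 0:
  step 0: S0  (start)
  step 1: S4  (read 0: S0→S4)
  step 2: S3  (read 2: S4→S3)
  step 3: S3  (read 0: S3→S3)   ← first repeat (S3 seen earlier)
  step 4: S5  (read 1: S3→S5)
  step 5: S3  (read 1: S5→S3)
  step 6: S5  (read 1: S3→S5)
  step 7: S4  (read 0: S5→S4)

The earliest repeat is at step j = 3: N is in S3, which it already visited at step i = 2.

S3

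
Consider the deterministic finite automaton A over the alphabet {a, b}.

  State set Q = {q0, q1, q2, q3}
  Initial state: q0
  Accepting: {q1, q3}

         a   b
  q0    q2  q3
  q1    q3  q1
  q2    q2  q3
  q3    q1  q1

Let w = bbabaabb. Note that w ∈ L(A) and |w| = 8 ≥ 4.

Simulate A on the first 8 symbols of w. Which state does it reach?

Run of A on the first 8 characters of w = b b a b a a b b:
  step 0: q0  (start)
  step 1: q3  (read b: q0→q3)
  step 2: q1  (read b: q3→q1)
  step 3: q3  (read a: q1→q3)
  step 4: q1  (read b: q3→q1)
  step 5: q3  (read a: q1→q3)
  step 6: q1  (read a: q3→q1)
  step 7: q1  (read b: q1→q1)
  step 8: q1  (read b: q1→q1)

After reading 8 characters, A is in state q1.
(This kind of state-tracing is the core of the pumping-lemma construction: with 4 states, pigeonhole forces a repeat within the first 4 steps.)

q1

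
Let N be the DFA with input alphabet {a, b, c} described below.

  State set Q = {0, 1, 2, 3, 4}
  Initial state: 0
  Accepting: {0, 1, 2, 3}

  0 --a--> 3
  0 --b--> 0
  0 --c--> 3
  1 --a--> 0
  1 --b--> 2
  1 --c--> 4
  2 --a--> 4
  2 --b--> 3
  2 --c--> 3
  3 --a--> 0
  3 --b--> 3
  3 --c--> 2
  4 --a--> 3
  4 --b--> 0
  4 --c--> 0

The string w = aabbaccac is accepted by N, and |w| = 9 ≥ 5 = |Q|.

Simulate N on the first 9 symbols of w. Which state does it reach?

3

Run of N on the first 9 characters of w = a a b b a c c a c:
  step 0: 0  (start)
  step 1: 3  (read a: 0→3)
  step 2: 0  (read a: 3→0)
  step 3: 0  (read b: 0→0)
  step 4: 0  (read b: 0→0)
  step 5: 3  (read a: 0→3)
  step 6: 2  (read c: 3→2)
  step 7: 3  (read c: 2→3)
  step 8: 0  (read a: 3→0)
  step 9: 3  (read c: 0→3)

After reading 9 characters, N is in state 3.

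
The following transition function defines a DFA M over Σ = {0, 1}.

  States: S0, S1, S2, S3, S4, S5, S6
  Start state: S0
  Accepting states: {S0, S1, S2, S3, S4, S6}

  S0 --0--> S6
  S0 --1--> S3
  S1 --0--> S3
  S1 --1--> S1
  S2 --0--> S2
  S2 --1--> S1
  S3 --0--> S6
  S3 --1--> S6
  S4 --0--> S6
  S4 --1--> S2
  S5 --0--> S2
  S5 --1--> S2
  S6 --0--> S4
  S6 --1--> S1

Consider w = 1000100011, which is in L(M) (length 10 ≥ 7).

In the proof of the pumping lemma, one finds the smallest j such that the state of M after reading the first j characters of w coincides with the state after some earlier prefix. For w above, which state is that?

S6

Run of M on w = 1 0 0 0 1 0 0 0 1 1:
  step 0: S0  (start)
  step 1: S3  (read 1: S0→S3)
  step 2: S6  (read 0: S3→S6)
  step 3: S4  (read 0: S6→S4)
  step 4: S6  (read 0: S4→S6)   ← first repeat (S6 seen earlier)
  step 5: S1  (read 1: S6→S1)
  step 6: S3  (read 0: S1→S3)
  step 7: S6  (read 0: S3→S6)
  step 8: S4  (read 0: S6→S4)
  step 9: S2  (read 1: S4→S2)
  step 10: S1  (read 1: S2→S1)

The earliest repeat is at step j = 4: M is in S6, which it already visited at step i = 2.
With |Q| = 7, pigeonhole forces a state repeat no later than step 7; the substring read between the first and second visits to that state can be pumped.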